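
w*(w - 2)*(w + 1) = w^3 - w^2 - 2*w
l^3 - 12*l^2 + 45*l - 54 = (l - 6)*(l - 3)^2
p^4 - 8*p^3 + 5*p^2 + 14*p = p*(p - 7)*(p - 2)*(p + 1)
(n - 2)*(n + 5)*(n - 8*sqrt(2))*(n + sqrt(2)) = n^4 - 7*sqrt(2)*n^3 + 3*n^3 - 21*sqrt(2)*n^2 - 26*n^2 - 48*n + 70*sqrt(2)*n + 160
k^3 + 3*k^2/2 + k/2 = k*(k + 1/2)*(k + 1)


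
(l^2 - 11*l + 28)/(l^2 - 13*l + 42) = (l - 4)/(l - 6)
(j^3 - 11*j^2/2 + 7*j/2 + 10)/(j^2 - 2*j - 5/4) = 2*(j^2 - 3*j - 4)/(2*j + 1)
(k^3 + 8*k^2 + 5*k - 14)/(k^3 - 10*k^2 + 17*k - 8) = (k^2 + 9*k + 14)/(k^2 - 9*k + 8)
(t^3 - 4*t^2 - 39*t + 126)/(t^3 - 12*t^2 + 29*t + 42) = (t^2 + 3*t - 18)/(t^2 - 5*t - 6)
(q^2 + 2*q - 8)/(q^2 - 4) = (q + 4)/(q + 2)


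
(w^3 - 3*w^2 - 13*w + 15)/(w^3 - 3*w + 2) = (w^2 - 2*w - 15)/(w^2 + w - 2)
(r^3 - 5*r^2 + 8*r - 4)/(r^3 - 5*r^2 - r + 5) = (r^2 - 4*r + 4)/(r^2 - 4*r - 5)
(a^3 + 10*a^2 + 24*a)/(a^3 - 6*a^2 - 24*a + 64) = a*(a + 6)/(a^2 - 10*a + 16)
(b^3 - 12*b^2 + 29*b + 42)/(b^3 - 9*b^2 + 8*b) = (b^3 - 12*b^2 + 29*b + 42)/(b*(b^2 - 9*b + 8))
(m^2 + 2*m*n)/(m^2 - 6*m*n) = (m + 2*n)/(m - 6*n)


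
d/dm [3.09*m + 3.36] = 3.09000000000000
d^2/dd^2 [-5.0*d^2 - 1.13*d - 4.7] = -10.0000000000000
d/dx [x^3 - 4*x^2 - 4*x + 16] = 3*x^2 - 8*x - 4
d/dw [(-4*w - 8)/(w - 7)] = 36/(w - 7)^2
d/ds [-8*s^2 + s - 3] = 1 - 16*s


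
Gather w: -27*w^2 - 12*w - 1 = -27*w^2 - 12*w - 1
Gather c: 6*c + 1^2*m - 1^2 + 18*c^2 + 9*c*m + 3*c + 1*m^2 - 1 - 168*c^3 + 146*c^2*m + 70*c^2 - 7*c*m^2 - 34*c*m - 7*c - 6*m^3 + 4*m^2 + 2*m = -168*c^3 + c^2*(146*m + 88) + c*(-7*m^2 - 25*m + 2) - 6*m^3 + 5*m^2 + 3*m - 2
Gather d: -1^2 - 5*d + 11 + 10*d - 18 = 5*d - 8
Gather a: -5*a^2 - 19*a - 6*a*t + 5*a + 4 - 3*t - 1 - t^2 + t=-5*a^2 + a*(-6*t - 14) - t^2 - 2*t + 3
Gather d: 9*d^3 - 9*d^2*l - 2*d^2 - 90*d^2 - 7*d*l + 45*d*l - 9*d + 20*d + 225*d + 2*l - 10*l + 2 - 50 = 9*d^3 + d^2*(-9*l - 92) + d*(38*l + 236) - 8*l - 48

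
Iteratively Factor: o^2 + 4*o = (o)*(o + 4)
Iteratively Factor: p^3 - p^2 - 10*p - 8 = (p - 4)*(p^2 + 3*p + 2) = (p - 4)*(p + 2)*(p + 1)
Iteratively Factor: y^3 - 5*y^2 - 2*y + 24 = (y - 4)*(y^2 - y - 6) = (y - 4)*(y - 3)*(y + 2)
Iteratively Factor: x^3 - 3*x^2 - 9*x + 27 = (x + 3)*(x^2 - 6*x + 9) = (x - 3)*(x + 3)*(x - 3)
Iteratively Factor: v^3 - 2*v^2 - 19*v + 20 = (v + 4)*(v^2 - 6*v + 5) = (v - 5)*(v + 4)*(v - 1)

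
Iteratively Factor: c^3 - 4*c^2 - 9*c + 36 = (c - 3)*(c^2 - c - 12) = (c - 4)*(c - 3)*(c + 3)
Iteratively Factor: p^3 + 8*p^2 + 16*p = (p + 4)*(p^2 + 4*p) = p*(p + 4)*(p + 4)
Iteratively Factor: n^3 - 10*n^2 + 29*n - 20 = (n - 4)*(n^2 - 6*n + 5) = (n - 4)*(n - 1)*(n - 5)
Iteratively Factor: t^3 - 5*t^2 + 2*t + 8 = (t - 2)*(t^2 - 3*t - 4) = (t - 2)*(t + 1)*(t - 4)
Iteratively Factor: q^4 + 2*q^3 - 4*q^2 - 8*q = (q - 2)*(q^3 + 4*q^2 + 4*q) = (q - 2)*(q + 2)*(q^2 + 2*q) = q*(q - 2)*(q + 2)*(q + 2)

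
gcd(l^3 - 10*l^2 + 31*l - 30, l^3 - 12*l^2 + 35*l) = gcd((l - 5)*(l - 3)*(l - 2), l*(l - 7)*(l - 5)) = l - 5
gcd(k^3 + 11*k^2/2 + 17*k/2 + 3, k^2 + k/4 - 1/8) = k + 1/2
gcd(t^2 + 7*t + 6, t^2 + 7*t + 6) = t^2 + 7*t + 6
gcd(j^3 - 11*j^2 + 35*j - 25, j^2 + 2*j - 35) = j - 5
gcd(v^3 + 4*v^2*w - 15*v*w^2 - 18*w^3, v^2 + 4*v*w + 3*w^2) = v + w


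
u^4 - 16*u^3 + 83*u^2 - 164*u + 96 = (u - 8)*(u - 4)*(u - 3)*(u - 1)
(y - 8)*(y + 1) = y^2 - 7*y - 8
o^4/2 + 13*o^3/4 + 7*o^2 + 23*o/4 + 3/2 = (o/2 + 1)*(o + 1/2)*(o + 1)*(o + 3)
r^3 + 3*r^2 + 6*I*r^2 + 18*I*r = r*(r + 3)*(r + 6*I)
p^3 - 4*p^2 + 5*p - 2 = (p - 2)*(p - 1)^2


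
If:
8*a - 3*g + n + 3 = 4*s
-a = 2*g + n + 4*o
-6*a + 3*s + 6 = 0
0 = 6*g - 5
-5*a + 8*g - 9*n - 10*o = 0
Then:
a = 793/30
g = 5/6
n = -17/2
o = -49/10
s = 763/15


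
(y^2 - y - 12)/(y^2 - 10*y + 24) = (y + 3)/(y - 6)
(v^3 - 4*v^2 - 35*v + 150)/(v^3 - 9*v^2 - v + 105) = (v^2 + v - 30)/(v^2 - 4*v - 21)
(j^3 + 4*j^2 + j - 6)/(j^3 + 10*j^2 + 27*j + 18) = (j^2 + j - 2)/(j^2 + 7*j + 6)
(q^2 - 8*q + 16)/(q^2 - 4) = (q^2 - 8*q + 16)/(q^2 - 4)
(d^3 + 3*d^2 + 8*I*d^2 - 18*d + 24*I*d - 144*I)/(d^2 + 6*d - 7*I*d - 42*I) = (d^2 + d*(-3 + 8*I) - 24*I)/(d - 7*I)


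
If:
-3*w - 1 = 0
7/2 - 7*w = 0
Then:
No Solution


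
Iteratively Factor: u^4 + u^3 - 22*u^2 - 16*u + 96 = (u - 4)*(u^3 + 5*u^2 - 2*u - 24) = (u - 4)*(u + 4)*(u^2 + u - 6) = (u - 4)*(u + 3)*(u + 4)*(u - 2)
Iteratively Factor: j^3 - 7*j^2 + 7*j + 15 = (j - 3)*(j^2 - 4*j - 5) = (j - 3)*(j + 1)*(j - 5)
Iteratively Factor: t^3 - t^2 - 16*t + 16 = (t - 1)*(t^2 - 16) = (t - 4)*(t - 1)*(t + 4)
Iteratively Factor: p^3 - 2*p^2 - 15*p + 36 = (p - 3)*(p^2 + p - 12) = (p - 3)^2*(p + 4)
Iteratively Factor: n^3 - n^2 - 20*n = (n + 4)*(n^2 - 5*n) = (n - 5)*(n + 4)*(n)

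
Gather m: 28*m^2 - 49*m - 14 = 28*m^2 - 49*m - 14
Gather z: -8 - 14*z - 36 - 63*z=-77*z - 44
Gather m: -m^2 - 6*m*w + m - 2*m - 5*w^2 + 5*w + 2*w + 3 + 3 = -m^2 + m*(-6*w - 1) - 5*w^2 + 7*w + 6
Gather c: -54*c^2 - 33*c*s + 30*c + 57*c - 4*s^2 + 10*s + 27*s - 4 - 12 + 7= -54*c^2 + c*(87 - 33*s) - 4*s^2 + 37*s - 9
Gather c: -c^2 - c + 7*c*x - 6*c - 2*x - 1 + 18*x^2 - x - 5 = -c^2 + c*(7*x - 7) + 18*x^2 - 3*x - 6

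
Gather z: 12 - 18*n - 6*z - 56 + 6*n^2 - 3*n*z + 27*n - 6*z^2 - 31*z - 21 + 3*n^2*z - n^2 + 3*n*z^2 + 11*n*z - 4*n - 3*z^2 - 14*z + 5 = 5*n^2 + 5*n + z^2*(3*n - 9) + z*(3*n^2 + 8*n - 51) - 60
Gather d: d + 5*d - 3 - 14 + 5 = 6*d - 12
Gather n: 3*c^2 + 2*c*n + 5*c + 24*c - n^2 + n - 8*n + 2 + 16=3*c^2 + 29*c - n^2 + n*(2*c - 7) + 18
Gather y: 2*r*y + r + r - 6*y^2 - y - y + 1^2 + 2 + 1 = 2*r - 6*y^2 + y*(2*r - 2) + 4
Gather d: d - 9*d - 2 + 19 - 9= 8 - 8*d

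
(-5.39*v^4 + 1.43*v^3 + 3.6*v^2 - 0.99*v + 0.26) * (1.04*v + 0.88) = -5.6056*v^5 - 3.256*v^4 + 5.0024*v^3 + 2.1384*v^2 - 0.6008*v + 0.2288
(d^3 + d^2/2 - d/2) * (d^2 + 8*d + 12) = d^5 + 17*d^4/2 + 31*d^3/2 + 2*d^2 - 6*d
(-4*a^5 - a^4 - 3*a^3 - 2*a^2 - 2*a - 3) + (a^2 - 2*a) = -4*a^5 - a^4 - 3*a^3 - a^2 - 4*a - 3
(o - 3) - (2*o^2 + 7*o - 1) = -2*o^2 - 6*o - 2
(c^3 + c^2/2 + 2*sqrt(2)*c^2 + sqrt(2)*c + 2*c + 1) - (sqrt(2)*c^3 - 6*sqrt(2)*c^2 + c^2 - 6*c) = -sqrt(2)*c^3 + c^3 - c^2/2 + 8*sqrt(2)*c^2 + sqrt(2)*c + 8*c + 1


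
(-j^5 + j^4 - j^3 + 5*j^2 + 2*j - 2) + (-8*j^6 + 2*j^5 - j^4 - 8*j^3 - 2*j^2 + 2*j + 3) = -8*j^6 + j^5 - 9*j^3 + 3*j^2 + 4*j + 1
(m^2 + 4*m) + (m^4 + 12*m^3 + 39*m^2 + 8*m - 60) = m^4 + 12*m^3 + 40*m^2 + 12*m - 60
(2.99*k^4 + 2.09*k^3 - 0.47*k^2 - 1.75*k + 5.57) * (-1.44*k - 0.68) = -4.3056*k^5 - 5.0428*k^4 - 0.7444*k^3 + 2.8396*k^2 - 6.8308*k - 3.7876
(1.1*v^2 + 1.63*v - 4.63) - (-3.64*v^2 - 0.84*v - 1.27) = 4.74*v^2 + 2.47*v - 3.36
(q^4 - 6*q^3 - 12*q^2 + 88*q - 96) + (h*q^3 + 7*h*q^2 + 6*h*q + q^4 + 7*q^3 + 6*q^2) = h*q^3 + 7*h*q^2 + 6*h*q + 2*q^4 + q^3 - 6*q^2 + 88*q - 96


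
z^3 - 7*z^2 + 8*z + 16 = (z - 4)^2*(z + 1)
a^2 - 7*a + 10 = (a - 5)*(a - 2)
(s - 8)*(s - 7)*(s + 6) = s^3 - 9*s^2 - 34*s + 336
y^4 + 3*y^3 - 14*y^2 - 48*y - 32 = (y - 4)*(y + 1)*(y + 2)*(y + 4)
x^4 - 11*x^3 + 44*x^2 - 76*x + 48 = (x - 4)*(x - 3)*(x - 2)^2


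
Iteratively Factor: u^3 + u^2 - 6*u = (u)*(u^2 + u - 6) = u*(u - 2)*(u + 3)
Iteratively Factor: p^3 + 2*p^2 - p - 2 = (p + 2)*(p^2 - 1) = (p - 1)*(p + 2)*(p + 1)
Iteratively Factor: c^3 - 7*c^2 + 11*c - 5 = (c - 1)*(c^2 - 6*c + 5) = (c - 5)*(c - 1)*(c - 1)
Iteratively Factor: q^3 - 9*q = (q)*(q^2 - 9) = q*(q - 3)*(q + 3)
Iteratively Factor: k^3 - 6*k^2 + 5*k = (k)*(k^2 - 6*k + 5) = k*(k - 1)*(k - 5)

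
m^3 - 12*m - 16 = (m - 4)*(m + 2)^2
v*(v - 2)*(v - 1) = v^3 - 3*v^2 + 2*v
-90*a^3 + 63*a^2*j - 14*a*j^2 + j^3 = (-6*a + j)*(-5*a + j)*(-3*a + j)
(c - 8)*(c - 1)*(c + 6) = c^3 - 3*c^2 - 46*c + 48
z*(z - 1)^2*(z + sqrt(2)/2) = z^4 - 2*z^3 + sqrt(2)*z^3/2 - sqrt(2)*z^2 + z^2 + sqrt(2)*z/2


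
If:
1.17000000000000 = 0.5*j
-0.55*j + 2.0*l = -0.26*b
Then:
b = 4.95 - 7.69230769230769*l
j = 2.34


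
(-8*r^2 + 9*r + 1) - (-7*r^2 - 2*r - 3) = -r^2 + 11*r + 4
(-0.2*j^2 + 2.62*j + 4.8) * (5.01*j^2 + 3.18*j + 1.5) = -1.002*j^4 + 12.4902*j^3 + 32.0796*j^2 + 19.194*j + 7.2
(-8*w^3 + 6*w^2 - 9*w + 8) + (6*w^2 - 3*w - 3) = -8*w^3 + 12*w^2 - 12*w + 5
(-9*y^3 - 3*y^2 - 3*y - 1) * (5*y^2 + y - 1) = -45*y^5 - 24*y^4 - 9*y^3 - 5*y^2 + 2*y + 1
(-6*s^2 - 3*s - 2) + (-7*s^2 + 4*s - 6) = -13*s^2 + s - 8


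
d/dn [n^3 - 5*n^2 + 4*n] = 3*n^2 - 10*n + 4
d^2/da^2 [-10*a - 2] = 0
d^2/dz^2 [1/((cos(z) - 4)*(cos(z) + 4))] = 2*(-2*sin(z)^4 + 33*sin(z)^2 - 15)/((cos(z) - 4)^3*(cos(z) + 4)^3)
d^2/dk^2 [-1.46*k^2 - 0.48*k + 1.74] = -2.92000000000000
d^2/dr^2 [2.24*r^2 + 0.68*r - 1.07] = 4.48000000000000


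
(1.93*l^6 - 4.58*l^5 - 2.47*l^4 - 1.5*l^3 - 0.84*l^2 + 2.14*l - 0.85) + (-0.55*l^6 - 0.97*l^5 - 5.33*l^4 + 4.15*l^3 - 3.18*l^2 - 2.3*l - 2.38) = 1.38*l^6 - 5.55*l^5 - 7.8*l^4 + 2.65*l^3 - 4.02*l^2 - 0.16*l - 3.23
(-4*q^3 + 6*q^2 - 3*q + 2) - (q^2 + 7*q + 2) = -4*q^3 + 5*q^2 - 10*q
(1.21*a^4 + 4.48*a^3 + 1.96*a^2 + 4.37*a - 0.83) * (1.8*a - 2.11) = 2.178*a^5 + 5.5109*a^4 - 5.9248*a^3 + 3.7304*a^2 - 10.7147*a + 1.7513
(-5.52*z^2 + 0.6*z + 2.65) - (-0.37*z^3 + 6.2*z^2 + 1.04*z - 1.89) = 0.37*z^3 - 11.72*z^2 - 0.44*z + 4.54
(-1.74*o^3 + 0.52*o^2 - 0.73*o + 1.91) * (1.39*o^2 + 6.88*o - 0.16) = -2.4186*o^5 - 11.2484*o^4 + 2.8413*o^3 - 2.4507*o^2 + 13.2576*o - 0.3056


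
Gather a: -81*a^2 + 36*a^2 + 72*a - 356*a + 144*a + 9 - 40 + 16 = -45*a^2 - 140*a - 15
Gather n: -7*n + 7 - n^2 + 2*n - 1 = -n^2 - 5*n + 6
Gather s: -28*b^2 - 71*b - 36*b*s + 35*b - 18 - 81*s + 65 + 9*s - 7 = -28*b^2 - 36*b + s*(-36*b - 72) + 40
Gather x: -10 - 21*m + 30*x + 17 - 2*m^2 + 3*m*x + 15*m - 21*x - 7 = -2*m^2 - 6*m + x*(3*m + 9)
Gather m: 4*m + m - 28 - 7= 5*m - 35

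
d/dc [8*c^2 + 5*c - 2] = 16*c + 5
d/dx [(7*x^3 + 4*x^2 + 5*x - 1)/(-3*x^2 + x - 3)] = (-21*x^4 + 14*x^3 - 44*x^2 - 30*x - 14)/(9*x^4 - 6*x^3 + 19*x^2 - 6*x + 9)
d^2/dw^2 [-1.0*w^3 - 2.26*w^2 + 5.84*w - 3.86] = -6.0*w - 4.52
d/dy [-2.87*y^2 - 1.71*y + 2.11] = -5.74*y - 1.71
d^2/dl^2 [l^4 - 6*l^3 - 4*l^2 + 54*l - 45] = 12*l^2 - 36*l - 8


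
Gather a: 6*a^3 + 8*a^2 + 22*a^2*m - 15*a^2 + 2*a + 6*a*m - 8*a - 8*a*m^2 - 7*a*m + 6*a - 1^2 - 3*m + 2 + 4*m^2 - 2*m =6*a^3 + a^2*(22*m - 7) + a*(-8*m^2 - m) + 4*m^2 - 5*m + 1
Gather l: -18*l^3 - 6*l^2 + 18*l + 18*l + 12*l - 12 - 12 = -18*l^3 - 6*l^2 + 48*l - 24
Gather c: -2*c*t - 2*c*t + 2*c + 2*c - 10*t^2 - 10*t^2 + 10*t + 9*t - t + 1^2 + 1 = c*(4 - 4*t) - 20*t^2 + 18*t + 2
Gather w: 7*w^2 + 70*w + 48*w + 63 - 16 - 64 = 7*w^2 + 118*w - 17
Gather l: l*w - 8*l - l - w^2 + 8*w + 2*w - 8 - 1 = l*(w - 9) - w^2 + 10*w - 9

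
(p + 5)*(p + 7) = p^2 + 12*p + 35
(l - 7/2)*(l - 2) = l^2 - 11*l/2 + 7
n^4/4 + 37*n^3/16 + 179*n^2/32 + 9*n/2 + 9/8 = (n/2 + 1/4)*(n/2 + 1)*(n + 3/4)*(n + 6)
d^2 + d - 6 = (d - 2)*(d + 3)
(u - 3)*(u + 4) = u^2 + u - 12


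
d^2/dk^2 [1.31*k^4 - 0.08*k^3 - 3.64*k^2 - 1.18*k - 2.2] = 15.72*k^2 - 0.48*k - 7.28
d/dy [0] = 0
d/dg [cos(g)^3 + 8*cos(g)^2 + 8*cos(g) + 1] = (3*sin(g)^2 - 16*cos(g) - 11)*sin(g)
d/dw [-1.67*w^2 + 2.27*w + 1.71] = 2.27 - 3.34*w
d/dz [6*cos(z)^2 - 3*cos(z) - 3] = 3*(1 - 4*cos(z))*sin(z)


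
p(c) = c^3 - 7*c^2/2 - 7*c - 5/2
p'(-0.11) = -6.19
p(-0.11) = -1.77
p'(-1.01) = 3.13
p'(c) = 3*c^2 - 7*c - 7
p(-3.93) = -89.75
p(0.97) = -11.67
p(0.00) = -2.50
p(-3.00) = -40.00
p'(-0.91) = 1.85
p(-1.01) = -0.03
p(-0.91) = 0.22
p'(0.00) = -7.00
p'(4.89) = 30.51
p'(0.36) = -9.13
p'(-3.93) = 66.84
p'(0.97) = -10.97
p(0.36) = -5.43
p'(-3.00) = 41.00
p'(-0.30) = -4.63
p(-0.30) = -0.74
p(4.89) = -3.49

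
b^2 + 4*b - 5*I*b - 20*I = (b + 4)*(b - 5*I)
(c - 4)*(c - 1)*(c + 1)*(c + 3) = c^4 - c^3 - 13*c^2 + c + 12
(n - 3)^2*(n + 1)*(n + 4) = n^4 - n^3 - 17*n^2 + 21*n + 36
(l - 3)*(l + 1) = l^2 - 2*l - 3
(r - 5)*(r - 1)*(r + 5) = r^3 - r^2 - 25*r + 25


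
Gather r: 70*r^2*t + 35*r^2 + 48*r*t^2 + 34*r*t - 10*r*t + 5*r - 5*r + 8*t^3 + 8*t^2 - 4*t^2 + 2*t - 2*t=r^2*(70*t + 35) + r*(48*t^2 + 24*t) + 8*t^3 + 4*t^2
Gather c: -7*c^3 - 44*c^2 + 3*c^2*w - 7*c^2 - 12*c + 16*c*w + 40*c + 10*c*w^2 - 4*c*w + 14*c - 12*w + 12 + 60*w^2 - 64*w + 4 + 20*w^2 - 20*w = -7*c^3 + c^2*(3*w - 51) + c*(10*w^2 + 12*w + 42) + 80*w^2 - 96*w + 16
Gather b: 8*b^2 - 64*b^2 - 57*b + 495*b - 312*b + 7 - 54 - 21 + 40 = -56*b^2 + 126*b - 28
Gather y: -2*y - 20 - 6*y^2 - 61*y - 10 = -6*y^2 - 63*y - 30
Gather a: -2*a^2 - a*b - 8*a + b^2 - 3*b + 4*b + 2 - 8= -2*a^2 + a*(-b - 8) + b^2 + b - 6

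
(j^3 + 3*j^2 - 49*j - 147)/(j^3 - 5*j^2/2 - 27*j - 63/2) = 2*(j + 7)/(2*j + 3)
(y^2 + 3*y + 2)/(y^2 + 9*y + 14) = (y + 1)/(y + 7)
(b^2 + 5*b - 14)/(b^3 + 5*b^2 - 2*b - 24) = (b + 7)/(b^2 + 7*b + 12)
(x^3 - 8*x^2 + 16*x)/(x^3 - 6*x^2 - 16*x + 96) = x*(x - 4)/(x^2 - 2*x - 24)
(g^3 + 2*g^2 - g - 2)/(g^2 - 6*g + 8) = (g^3 + 2*g^2 - g - 2)/(g^2 - 6*g + 8)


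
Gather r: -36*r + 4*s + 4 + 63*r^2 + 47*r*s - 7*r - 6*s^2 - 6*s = 63*r^2 + r*(47*s - 43) - 6*s^2 - 2*s + 4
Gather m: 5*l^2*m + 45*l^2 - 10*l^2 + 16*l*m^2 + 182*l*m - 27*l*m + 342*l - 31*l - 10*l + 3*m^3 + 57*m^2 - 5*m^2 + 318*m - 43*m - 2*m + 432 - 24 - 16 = 35*l^2 + 301*l + 3*m^3 + m^2*(16*l + 52) + m*(5*l^2 + 155*l + 273) + 392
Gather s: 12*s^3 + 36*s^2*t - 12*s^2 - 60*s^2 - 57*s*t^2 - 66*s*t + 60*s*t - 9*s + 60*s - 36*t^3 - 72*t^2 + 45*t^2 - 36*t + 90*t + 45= 12*s^3 + s^2*(36*t - 72) + s*(-57*t^2 - 6*t + 51) - 36*t^3 - 27*t^2 + 54*t + 45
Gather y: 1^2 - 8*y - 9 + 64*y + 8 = 56*y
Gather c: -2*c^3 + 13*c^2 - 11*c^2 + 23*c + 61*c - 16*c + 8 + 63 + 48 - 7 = -2*c^3 + 2*c^2 + 68*c + 112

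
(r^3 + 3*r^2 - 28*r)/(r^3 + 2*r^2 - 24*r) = (r + 7)/(r + 6)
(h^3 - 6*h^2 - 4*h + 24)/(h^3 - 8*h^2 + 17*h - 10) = (h^2 - 4*h - 12)/(h^2 - 6*h + 5)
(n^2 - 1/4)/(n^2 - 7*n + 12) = (n^2 - 1/4)/(n^2 - 7*n + 12)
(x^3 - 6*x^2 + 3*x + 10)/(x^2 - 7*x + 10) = x + 1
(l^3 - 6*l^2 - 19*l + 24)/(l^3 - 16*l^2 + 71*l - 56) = (l + 3)/(l - 7)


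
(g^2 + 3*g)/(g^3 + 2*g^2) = (g + 3)/(g*(g + 2))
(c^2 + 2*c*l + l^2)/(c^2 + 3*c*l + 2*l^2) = (c + l)/(c + 2*l)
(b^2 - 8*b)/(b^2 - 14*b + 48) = b/(b - 6)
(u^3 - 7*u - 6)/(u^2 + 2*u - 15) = (u^2 + 3*u + 2)/(u + 5)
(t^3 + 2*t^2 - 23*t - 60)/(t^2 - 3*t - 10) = (t^2 + 7*t + 12)/(t + 2)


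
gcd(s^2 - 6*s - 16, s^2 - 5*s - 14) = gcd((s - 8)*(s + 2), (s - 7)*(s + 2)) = s + 2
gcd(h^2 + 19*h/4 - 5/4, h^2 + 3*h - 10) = h + 5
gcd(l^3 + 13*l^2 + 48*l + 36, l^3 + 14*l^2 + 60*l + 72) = l^2 + 12*l + 36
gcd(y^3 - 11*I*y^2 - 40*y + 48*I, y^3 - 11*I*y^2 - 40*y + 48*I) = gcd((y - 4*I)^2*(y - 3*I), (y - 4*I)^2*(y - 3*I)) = y^3 - 11*I*y^2 - 40*y + 48*I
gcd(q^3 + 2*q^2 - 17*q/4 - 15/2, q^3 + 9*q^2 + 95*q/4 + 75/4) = q^2 + 4*q + 15/4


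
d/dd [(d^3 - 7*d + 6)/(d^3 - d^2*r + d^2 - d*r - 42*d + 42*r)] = ((3*d^2 - 7)*(d^3 - d^2*r + d^2 - d*r - 42*d + 42*r) + (d^3 - 7*d + 6)*(-3*d^2 + 2*d*r - 2*d + r + 42))/(d^3 - d^2*r + d^2 - d*r - 42*d + 42*r)^2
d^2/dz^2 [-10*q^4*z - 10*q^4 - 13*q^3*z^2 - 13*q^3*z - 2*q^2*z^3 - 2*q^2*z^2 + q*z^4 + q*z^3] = 2*q*(-13*q^2 - 6*q*z - 2*q + 6*z^2 + 3*z)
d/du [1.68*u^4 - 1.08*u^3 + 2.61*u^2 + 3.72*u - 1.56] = 6.72*u^3 - 3.24*u^2 + 5.22*u + 3.72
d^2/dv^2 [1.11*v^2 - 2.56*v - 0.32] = 2.22000000000000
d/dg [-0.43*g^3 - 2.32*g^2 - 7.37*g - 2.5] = -1.29*g^2 - 4.64*g - 7.37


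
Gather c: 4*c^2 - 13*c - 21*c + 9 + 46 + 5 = 4*c^2 - 34*c + 60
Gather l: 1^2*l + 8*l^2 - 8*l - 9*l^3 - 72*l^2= -9*l^3 - 64*l^2 - 7*l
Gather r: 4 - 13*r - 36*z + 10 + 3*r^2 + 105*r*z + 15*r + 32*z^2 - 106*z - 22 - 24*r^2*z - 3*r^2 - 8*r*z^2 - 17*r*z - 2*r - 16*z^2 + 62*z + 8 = -24*r^2*z + r*(-8*z^2 + 88*z) + 16*z^2 - 80*z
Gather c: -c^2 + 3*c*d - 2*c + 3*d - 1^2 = -c^2 + c*(3*d - 2) + 3*d - 1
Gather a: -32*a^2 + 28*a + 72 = -32*a^2 + 28*a + 72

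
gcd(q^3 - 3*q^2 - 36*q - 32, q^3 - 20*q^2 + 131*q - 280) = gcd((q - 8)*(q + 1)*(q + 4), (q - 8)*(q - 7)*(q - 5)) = q - 8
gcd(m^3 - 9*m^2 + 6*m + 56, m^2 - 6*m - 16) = m + 2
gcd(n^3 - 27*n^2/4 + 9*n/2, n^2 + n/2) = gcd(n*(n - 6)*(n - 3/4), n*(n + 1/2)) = n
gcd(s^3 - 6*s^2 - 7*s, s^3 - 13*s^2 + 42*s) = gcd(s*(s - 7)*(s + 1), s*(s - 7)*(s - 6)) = s^2 - 7*s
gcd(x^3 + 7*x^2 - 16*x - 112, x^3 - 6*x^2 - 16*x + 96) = x^2 - 16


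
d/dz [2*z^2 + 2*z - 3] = 4*z + 2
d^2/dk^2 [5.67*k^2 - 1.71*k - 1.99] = 11.3400000000000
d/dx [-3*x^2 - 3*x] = -6*x - 3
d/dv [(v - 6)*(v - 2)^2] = (v - 2)*(3*v - 14)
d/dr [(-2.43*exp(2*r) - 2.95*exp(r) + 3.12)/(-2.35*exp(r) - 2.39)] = (5.7105*exp(2*r) + 11.6154*exp(r) + 14.3825)*exp(r)/(5.5225*exp(2*r) + 11.233*exp(r) + 5.7121)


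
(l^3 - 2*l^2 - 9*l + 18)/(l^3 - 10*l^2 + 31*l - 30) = (l + 3)/(l - 5)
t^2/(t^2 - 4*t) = t/(t - 4)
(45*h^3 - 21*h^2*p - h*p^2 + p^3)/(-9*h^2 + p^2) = (-15*h^2 + 2*h*p + p^2)/(3*h + p)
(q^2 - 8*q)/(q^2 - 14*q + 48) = q/(q - 6)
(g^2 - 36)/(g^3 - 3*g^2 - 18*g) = (g + 6)/(g*(g + 3))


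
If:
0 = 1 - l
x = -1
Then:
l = 1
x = -1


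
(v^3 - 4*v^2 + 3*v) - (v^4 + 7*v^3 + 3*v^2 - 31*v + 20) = -v^4 - 6*v^3 - 7*v^2 + 34*v - 20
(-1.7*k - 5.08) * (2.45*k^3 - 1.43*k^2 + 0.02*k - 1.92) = -4.165*k^4 - 10.015*k^3 + 7.2304*k^2 + 3.1624*k + 9.7536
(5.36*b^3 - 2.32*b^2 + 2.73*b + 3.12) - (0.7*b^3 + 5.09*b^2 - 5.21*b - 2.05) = 4.66*b^3 - 7.41*b^2 + 7.94*b + 5.17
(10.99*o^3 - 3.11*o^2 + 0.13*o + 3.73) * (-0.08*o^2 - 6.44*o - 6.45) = -0.8792*o^5 - 70.5268*o^4 - 50.8675*o^3 + 18.9239*o^2 - 24.8597*o - 24.0585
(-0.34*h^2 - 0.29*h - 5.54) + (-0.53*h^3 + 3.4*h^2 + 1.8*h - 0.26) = -0.53*h^3 + 3.06*h^2 + 1.51*h - 5.8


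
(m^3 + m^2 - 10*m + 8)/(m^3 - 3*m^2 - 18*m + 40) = (m - 1)/(m - 5)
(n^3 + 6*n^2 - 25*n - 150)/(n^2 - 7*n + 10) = (n^2 + 11*n + 30)/(n - 2)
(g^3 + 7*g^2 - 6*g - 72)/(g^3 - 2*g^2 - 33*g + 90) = (g + 4)/(g - 5)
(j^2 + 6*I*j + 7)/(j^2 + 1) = (j + 7*I)/(j + I)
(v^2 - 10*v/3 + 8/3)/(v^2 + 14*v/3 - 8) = (v - 2)/(v + 6)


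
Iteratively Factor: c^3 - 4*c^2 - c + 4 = (c + 1)*(c^2 - 5*c + 4) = (c - 4)*(c + 1)*(c - 1)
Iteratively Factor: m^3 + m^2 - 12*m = (m + 4)*(m^2 - 3*m) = (m - 3)*(m + 4)*(m)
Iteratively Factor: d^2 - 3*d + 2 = (d - 1)*(d - 2)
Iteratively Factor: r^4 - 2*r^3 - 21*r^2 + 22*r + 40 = (r + 4)*(r^3 - 6*r^2 + 3*r + 10) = (r - 2)*(r + 4)*(r^2 - 4*r - 5) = (r - 2)*(r + 1)*(r + 4)*(r - 5)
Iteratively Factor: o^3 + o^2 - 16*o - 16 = (o - 4)*(o^2 + 5*o + 4) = (o - 4)*(o + 4)*(o + 1)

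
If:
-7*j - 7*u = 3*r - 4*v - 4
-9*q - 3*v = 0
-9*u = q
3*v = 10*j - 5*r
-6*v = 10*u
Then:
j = 4/13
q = 0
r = 8/13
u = 0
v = 0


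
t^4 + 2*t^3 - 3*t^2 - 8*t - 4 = (t - 2)*(t + 1)^2*(t + 2)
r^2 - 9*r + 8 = (r - 8)*(r - 1)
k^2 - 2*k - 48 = (k - 8)*(k + 6)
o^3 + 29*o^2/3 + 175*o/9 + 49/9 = (o + 1/3)*(o + 7/3)*(o + 7)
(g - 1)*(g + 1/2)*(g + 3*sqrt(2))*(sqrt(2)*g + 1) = sqrt(2)*g^4 - sqrt(2)*g^3/2 + 7*g^3 - 7*g^2/2 + 5*sqrt(2)*g^2/2 - 7*g/2 - 3*sqrt(2)*g/2 - 3*sqrt(2)/2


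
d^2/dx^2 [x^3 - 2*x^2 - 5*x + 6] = 6*x - 4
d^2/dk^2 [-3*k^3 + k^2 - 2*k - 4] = 2 - 18*k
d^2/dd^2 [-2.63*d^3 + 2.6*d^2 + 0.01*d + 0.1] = 5.2 - 15.78*d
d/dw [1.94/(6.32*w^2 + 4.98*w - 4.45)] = (-24.5216*w - 9.6612)/(6.32*w^2 + 4.98*w - 4.45)^2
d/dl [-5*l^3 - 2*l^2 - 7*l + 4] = -15*l^2 - 4*l - 7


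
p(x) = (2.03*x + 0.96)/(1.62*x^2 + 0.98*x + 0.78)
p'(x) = (-3.24*x - 0.98)*(2.03*x + 0.96)/(1.62*x^2 + 0.98*x + 0.78)^2 + 2.03/(1.62*x^2 + 0.98*x + 0.78)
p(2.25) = 0.49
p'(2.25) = -0.18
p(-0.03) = 1.20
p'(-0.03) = 1.30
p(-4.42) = -0.29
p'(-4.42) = -0.06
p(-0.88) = -0.71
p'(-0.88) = 0.61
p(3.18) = 0.37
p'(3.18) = -0.10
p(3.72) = 0.32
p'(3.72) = -0.08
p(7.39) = 0.17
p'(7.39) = -0.02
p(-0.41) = 0.20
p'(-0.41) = 3.23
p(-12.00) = -0.11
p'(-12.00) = -0.01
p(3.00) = 0.39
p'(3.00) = -0.11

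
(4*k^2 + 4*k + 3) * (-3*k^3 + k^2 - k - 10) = -12*k^5 - 8*k^4 - 9*k^3 - 41*k^2 - 43*k - 30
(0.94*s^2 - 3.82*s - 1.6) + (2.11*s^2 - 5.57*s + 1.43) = 3.05*s^2 - 9.39*s - 0.17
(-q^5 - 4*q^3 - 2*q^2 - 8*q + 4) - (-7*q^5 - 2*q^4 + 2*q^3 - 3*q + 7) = 6*q^5 + 2*q^4 - 6*q^3 - 2*q^2 - 5*q - 3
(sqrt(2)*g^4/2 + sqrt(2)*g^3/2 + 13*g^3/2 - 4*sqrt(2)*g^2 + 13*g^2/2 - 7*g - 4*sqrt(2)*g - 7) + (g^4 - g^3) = sqrt(2)*g^4/2 + g^4 + sqrt(2)*g^3/2 + 11*g^3/2 - 4*sqrt(2)*g^2 + 13*g^2/2 - 7*g - 4*sqrt(2)*g - 7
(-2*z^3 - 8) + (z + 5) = -2*z^3 + z - 3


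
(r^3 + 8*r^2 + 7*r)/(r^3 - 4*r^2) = (r^2 + 8*r + 7)/(r*(r - 4))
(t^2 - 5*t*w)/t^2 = (t - 5*w)/t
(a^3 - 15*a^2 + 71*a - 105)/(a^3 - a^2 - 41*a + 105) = (a - 7)/(a + 7)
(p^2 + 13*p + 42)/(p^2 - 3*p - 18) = (p^2 + 13*p + 42)/(p^2 - 3*p - 18)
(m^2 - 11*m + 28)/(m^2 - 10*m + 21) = (m - 4)/(m - 3)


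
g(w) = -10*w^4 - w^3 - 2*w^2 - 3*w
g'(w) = -40*w^3 - 3*w^2 - 4*w - 3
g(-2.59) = -438.26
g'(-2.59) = 682.19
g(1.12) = -23.01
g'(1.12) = -67.44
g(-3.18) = -1001.13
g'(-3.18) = 1265.68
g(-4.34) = -3490.70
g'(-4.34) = 3227.71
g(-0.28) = 0.64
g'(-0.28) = -1.24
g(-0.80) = -2.46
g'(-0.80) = 18.76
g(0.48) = -2.54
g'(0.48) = -10.03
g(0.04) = -0.12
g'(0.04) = -3.17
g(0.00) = 0.00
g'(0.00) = -3.00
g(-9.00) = -65016.00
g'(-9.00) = 28950.00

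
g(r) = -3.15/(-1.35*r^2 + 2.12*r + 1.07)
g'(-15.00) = 0.00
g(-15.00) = 0.01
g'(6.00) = -0.04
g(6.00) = 0.09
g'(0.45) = 0.93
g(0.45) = -1.80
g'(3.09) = -0.71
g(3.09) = 0.60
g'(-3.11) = 0.10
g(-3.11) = 0.17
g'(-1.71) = 0.50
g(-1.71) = 0.48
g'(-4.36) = 0.04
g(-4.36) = 0.09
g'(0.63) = 0.38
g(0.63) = -1.68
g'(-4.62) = 0.03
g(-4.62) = 0.08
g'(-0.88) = 4.18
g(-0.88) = 1.71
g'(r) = -3.15*(2.7*r - 2.12)/(-1.35*r^2 + 2.12*r + 1.07)^2 = (6.678 - 8.505*r)/(-1.35*r^2 + 2.12*r + 1.07)^2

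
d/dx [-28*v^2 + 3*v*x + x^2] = 3*v + 2*x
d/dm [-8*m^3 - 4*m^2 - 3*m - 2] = -24*m^2 - 8*m - 3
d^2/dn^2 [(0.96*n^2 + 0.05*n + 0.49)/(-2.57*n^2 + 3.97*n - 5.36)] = (-20.250058*n^3 + 59.926746*n^2 + 34.129086*n - 59.234738)/(16.974593*n^6 - 78.664359*n^5 + 227.723331*n^4 - 390.696037*n^3 + 474.940488*n^2 - 342.169536*n + 153.990656)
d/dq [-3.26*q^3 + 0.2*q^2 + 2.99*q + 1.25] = -9.78*q^2 + 0.4*q + 2.99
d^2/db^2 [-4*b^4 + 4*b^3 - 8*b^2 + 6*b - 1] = -48*b^2 + 24*b - 16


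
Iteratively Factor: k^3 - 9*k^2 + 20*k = (k)*(k^2 - 9*k + 20) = k*(k - 5)*(k - 4)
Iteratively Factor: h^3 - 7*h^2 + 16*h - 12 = (h - 3)*(h^2 - 4*h + 4) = (h - 3)*(h - 2)*(h - 2)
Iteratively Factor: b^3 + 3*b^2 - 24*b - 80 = (b + 4)*(b^2 - b - 20) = (b - 5)*(b + 4)*(b + 4)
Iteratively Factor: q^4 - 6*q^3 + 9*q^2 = (q)*(q^3 - 6*q^2 + 9*q) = q*(q - 3)*(q^2 - 3*q) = q*(q - 3)^2*(q)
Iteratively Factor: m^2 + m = (m)*(m + 1)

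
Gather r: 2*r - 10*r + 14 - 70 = -8*r - 56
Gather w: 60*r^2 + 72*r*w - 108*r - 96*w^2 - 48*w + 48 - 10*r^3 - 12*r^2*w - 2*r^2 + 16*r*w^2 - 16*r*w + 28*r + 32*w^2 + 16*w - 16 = -10*r^3 + 58*r^2 - 80*r + w^2*(16*r - 64) + w*(-12*r^2 + 56*r - 32) + 32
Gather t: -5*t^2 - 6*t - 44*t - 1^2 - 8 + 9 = -5*t^2 - 50*t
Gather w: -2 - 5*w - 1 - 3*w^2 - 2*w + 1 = -3*w^2 - 7*w - 2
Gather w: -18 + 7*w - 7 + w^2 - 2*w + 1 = w^2 + 5*w - 24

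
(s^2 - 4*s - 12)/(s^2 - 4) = (s - 6)/(s - 2)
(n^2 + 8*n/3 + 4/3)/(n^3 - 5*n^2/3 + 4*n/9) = 3*(3*n^2 + 8*n + 4)/(n*(9*n^2 - 15*n + 4))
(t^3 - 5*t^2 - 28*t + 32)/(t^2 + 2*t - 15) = (t^3 - 5*t^2 - 28*t + 32)/(t^2 + 2*t - 15)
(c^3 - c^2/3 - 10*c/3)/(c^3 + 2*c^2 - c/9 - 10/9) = 3*c*(c - 2)/(3*c^2 + c - 2)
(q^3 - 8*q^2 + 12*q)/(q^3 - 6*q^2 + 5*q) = (q^2 - 8*q + 12)/(q^2 - 6*q + 5)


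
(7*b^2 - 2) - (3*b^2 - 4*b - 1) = 4*b^2 + 4*b - 1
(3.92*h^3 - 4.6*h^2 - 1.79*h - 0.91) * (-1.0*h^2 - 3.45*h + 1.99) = -3.92*h^5 - 8.924*h^4 + 25.4608*h^3 - 2.0685*h^2 - 0.4226*h - 1.8109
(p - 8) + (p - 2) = 2*p - 10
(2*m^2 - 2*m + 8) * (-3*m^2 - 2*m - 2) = -6*m^4 + 2*m^3 - 24*m^2 - 12*m - 16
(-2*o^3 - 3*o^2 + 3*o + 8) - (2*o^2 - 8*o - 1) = -2*o^3 - 5*o^2 + 11*o + 9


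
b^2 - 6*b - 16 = (b - 8)*(b + 2)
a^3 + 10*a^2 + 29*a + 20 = (a + 1)*(a + 4)*(a + 5)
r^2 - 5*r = r*(r - 5)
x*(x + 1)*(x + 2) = x^3 + 3*x^2 + 2*x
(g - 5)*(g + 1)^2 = g^3 - 3*g^2 - 9*g - 5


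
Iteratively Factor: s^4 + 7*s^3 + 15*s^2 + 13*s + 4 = (s + 4)*(s^3 + 3*s^2 + 3*s + 1) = (s + 1)*(s + 4)*(s^2 + 2*s + 1) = (s + 1)^2*(s + 4)*(s + 1)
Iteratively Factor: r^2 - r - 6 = (r + 2)*(r - 3)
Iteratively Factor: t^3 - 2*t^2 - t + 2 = (t - 1)*(t^2 - t - 2) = (t - 2)*(t - 1)*(t + 1)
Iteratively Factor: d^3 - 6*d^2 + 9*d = (d - 3)*(d^2 - 3*d) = d*(d - 3)*(d - 3)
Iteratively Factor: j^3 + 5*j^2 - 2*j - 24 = (j + 3)*(j^2 + 2*j - 8) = (j + 3)*(j + 4)*(j - 2)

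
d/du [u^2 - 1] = 2*u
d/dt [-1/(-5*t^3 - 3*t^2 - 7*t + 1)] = (-15*t^2 - 6*t - 7)/(5*t^3 + 3*t^2 + 7*t - 1)^2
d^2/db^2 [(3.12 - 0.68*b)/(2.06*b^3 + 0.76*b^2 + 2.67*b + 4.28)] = (-17.313888*b^5 + 152.492736*b^4 + 84.849488*b^3 + 185.721504*b^2 - 113.792448*b + 39.7284)/(8.741816*b^9 + 9.675408*b^8 + 37.560804*b^7 + 80.007712*b^6 + 88.887786*b^5 + 164.915412*b^4 + 184.351731*b^3 + 133.301028*b^2 + 146.730384*b + 78.402752)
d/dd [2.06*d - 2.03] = 2.06000000000000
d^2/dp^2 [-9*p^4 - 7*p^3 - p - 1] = 6*p*(-18*p - 7)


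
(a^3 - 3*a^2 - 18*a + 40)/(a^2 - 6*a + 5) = (a^2 + 2*a - 8)/(a - 1)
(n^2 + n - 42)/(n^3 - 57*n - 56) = (n - 6)/(n^2 - 7*n - 8)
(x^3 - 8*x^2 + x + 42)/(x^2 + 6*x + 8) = (x^2 - 10*x + 21)/(x + 4)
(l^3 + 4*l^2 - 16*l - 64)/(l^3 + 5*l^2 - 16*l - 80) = (l + 4)/(l + 5)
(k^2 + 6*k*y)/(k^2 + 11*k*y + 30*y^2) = k/(k + 5*y)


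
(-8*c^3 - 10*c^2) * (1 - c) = 8*c^4 + 2*c^3 - 10*c^2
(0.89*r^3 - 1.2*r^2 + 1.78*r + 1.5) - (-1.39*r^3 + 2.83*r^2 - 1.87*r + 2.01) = 2.28*r^3 - 4.03*r^2 + 3.65*r - 0.51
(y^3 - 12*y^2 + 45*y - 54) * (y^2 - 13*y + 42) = y^5 - 25*y^4 + 243*y^3 - 1143*y^2 + 2592*y - 2268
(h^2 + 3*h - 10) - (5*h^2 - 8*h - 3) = -4*h^2 + 11*h - 7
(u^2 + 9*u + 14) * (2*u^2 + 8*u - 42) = 2*u^4 + 26*u^3 + 58*u^2 - 266*u - 588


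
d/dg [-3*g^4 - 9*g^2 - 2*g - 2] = -12*g^3 - 18*g - 2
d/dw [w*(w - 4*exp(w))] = -w*(4*exp(w) - 1) + w - 4*exp(w)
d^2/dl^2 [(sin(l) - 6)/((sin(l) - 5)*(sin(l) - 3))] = (-sin(l)^5 + 16*sin(l)^4 - 52*sin(l)^3 - 132*sin(l)^2 + 693*sin(l) - 348)/((sin(l) - 5)^3*(sin(l) - 3)^3)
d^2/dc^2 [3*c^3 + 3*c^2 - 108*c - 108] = 18*c + 6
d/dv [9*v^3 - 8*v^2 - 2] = v*(27*v - 16)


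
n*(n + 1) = n^2 + n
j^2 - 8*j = j*(j - 8)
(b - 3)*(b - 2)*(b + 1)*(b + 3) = b^4 - b^3 - 11*b^2 + 9*b + 18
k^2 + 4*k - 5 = (k - 1)*(k + 5)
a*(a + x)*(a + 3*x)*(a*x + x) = a^4*x + 4*a^3*x^2 + a^3*x + 3*a^2*x^3 + 4*a^2*x^2 + 3*a*x^3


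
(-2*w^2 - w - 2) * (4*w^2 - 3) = -8*w^4 - 4*w^3 - 2*w^2 + 3*w + 6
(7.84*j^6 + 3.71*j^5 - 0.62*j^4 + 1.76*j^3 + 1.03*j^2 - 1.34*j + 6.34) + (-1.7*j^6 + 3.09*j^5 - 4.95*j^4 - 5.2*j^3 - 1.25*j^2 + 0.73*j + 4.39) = 6.14*j^6 + 6.8*j^5 - 5.57*j^4 - 3.44*j^3 - 0.22*j^2 - 0.61*j + 10.73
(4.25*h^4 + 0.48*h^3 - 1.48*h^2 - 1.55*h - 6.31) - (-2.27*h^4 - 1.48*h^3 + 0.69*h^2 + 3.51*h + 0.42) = 6.52*h^4 + 1.96*h^3 - 2.17*h^2 - 5.06*h - 6.73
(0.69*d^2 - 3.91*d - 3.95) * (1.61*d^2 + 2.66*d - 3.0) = 1.1109*d^4 - 4.4597*d^3 - 18.8301*d^2 + 1.223*d + 11.85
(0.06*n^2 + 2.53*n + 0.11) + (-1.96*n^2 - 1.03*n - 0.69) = -1.9*n^2 + 1.5*n - 0.58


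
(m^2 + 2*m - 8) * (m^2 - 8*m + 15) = m^4 - 6*m^3 - 9*m^2 + 94*m - 120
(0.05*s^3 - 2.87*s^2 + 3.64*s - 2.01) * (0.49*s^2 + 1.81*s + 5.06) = 0.0245*s^5 - 1.3158*s^4 - 3.1581*s^3 - 8.9187*s^2 + 14.7803*s - 10.1706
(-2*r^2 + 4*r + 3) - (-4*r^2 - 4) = 2*r^2 + 4*r + 7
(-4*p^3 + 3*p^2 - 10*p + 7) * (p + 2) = -4*p^4 - 5*p^3 - 4*p^2 - 13*p + 14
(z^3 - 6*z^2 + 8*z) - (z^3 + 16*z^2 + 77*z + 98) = -22*z^2 - 69*z - 98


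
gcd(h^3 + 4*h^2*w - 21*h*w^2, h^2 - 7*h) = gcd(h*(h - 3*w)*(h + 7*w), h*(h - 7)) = h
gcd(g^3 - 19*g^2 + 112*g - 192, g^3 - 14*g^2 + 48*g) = g - 8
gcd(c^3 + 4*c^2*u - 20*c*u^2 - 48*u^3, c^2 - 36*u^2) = c + 6*u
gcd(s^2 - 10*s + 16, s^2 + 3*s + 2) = 1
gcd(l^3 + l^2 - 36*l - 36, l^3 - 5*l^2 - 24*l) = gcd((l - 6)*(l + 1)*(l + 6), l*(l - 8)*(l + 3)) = 1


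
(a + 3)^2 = a^2 + 6*a + 9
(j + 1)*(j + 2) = j^2 + 3*j + 2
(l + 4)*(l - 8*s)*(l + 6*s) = l^3 - 2*l^2*s + 4*l^2 - 48*l*s^2 - 8*l*s - 192*s^2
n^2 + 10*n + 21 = (n + 3)*(n + 7)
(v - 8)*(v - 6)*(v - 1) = v^3 - 15*v^2 + 62*v - 48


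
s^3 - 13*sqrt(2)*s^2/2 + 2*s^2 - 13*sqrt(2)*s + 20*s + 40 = (s + 2)*(s - 4*sqrt(2))*(s - 5*sqrt(2)/2)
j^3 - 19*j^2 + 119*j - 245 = (j - 7)^2*(j - 5)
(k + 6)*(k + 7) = k^2 + 13*k + 42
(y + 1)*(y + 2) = y^2 + 3*y + 2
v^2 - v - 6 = (v - 3)*(v + 2)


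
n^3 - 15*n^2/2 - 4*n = n*(n - 8)*(n + 1/2)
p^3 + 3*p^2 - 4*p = p*(p - 1)*(p + 4)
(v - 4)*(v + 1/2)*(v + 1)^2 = v^4 - 3*v^3/2 - 8*v^2 - 15*v/2 - 2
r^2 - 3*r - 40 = (r - 8)*(r + 5)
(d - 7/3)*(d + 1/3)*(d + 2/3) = d^3 - 4*d^2/3 - 19*d/9 - 14/27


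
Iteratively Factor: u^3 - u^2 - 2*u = (u - 2)*(u^2 + u) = (u - 2)*(u + 1)*(u)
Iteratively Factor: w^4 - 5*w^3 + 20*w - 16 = (w - 1)*(w^3 - 4*w^2 - 4*w + 16) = (w - 1)*(w + 2)*(w^2 - 6*w + 8) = (w - 4)*(w - 1)*(w + 2)*(w - 2)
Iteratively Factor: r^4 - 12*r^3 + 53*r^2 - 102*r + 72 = (r - 2)*(r^3 - 10*r^2 + 33*r - 36) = (r - 3)*(r - 2)*(r^2 - 7*r + 12) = (r - 4)*(r - 3)*(r - 2)*(r - 3)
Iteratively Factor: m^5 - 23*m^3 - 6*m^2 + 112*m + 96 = (m - 4)*(m^4 + 4*m^3 - 7*m^2 - 34*m - 24) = (m - 4)*(m + 2)*(m^3 + 2*m^2 - 11*m - 12) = (m - 4)*(m - 3)*(m + 2)*(m^2 + 5*m + 4) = (m - 4)*(m - 3)*(m + 1)*(m + 2)*(m + 4)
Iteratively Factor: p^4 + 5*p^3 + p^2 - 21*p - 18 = (p + 3)*(p^3 + 2*p^2 - 5*p - 6) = (p + 1)*(p + 3)*(p^2 + p - 6) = (p - 2)*(p + 1)*(p + 3)*(p + 3)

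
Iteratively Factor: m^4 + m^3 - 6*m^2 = (m)*(m^3 + m^2 - 6*m) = m*(m - 2)*(m^2 + 3*m) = m*(m - 2)*(m + 3)*(m)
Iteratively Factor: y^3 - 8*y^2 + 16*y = (y)*(y^2 - 8*y + 16) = y*(y - 4)*(y - 4)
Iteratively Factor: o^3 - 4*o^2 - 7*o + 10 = (o - 5)*(o^2 + o - 2) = (o - 5)*(o - 1)*(o + 2)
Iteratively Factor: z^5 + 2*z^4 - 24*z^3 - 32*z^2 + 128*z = (z)*(z^4 + 2*z^3 - 24*z^2 - 32*z + 128) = z*(z + 4)*(z^3 - 2*z^2 - 16*z + 32) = z*(z - 2)*(z + 4)*(z^2 - 16) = z*(z - 4)*(z - 2)*(z + 4)*(z + 4)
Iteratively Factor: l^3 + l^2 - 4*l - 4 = (l + 2)*(l^2 - l - 2) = (l + 1)*(l + 2)*(l - 2)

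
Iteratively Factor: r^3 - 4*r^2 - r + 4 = (r - 4)*(r^2 - 1) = (r - 4)*(r + 1)*(r - 1)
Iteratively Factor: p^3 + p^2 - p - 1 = (p - 1)*(p^2 + 2*p + 1) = (p - 1)*(p + 1)*(p + 1)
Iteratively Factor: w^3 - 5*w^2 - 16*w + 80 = (w - 4)*(w^2 - w - 20) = (w - 4)*(w + 4)*(w - 5)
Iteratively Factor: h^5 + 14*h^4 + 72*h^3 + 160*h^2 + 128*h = (h + 4)*(h^4 + 10*h^3 + 32*h^2 + 32*h) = (h + 4)^2*(h^3 + 6*h^2 + 8*h) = (h + 2)*(h + 4)^2*(h^2 + 4*h) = (h + 2)*(h + 4)^3*(h)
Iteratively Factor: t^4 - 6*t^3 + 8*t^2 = (t)*(t^3 - 6*t^2 + 8*t) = t*(t - 4)*(t^2 - 2*t) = t*(t - 4)*(t - 2)*(t)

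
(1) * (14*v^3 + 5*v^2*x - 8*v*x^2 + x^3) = 14*v^3 + 5*v^2*x - 8*v*x^2 + x^3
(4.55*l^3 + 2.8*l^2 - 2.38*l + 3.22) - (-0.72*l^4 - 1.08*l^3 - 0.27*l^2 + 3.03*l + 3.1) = 0.72*l^4 + 5.63*l^3 + 3.07*l^2 - 5.41*l + 0.12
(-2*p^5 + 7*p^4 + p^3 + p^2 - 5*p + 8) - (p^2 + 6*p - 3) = -2*p^5 + 7*p^4 + p^3 - 11*p + 11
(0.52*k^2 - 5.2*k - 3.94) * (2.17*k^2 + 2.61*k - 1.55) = 1.1284*k^4 - 9.9268*k^3 - 22.9278*k^2 - 2.2234*k + 6.107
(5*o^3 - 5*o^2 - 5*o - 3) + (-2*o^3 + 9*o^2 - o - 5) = 3*o^3 + 4*o^2 - 6*o - 8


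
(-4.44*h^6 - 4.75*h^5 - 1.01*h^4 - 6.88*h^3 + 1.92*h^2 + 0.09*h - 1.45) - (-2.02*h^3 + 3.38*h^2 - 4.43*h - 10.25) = -4.44*h^6 - 4.75*h^5 - 1.01*h^4 - 4.86*h^3 - 1.46*h^2 + 4.52*h + 8.8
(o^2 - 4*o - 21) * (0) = 0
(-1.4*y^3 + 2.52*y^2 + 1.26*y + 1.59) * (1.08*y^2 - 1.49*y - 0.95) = -1.512*y^5 + 4.8076*y^4 - 1.064*y^3 - 2.5542*y^2 - 3.5661*y - 1.5105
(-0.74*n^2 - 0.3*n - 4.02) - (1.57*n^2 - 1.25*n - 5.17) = -2.31*n^2 + 0.95*n + 1.15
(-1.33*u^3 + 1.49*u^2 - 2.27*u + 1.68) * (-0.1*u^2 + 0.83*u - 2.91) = 0.133*u^5 - 1.2529*u^4 + 5.334*u^3 - 6.388*u^2 + 8.0001*u - 4.8888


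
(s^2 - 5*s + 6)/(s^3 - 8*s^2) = (s^2 - 5*s + 6)/(s^2*(s - 8))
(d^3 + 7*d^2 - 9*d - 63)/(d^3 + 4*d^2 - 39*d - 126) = (d - 3)/(d - 6)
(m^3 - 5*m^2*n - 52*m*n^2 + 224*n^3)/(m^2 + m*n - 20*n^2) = (m^2 - m*n - 56*n^2)/(m + 5*n)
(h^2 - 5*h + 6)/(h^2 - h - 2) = (h - 3)/(h + 1)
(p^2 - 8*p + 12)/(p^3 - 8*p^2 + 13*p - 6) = (p - 2)/(p^2 - 2*p + 1)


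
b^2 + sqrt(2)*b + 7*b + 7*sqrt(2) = (b + 7)*(b + sqrt(2))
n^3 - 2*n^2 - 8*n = n*(n - 4)*(n + 2)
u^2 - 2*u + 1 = (u - 1)^2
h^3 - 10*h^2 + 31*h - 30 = (h - 5)*(h - 3)*(h - 2)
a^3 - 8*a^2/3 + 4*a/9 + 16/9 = (a - 2)*(a - 4/3)*(a + 2/3)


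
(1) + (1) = 2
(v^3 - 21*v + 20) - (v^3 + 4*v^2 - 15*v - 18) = -4*v^2 - 6*v + 38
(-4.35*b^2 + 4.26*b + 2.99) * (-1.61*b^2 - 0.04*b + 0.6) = 7.0035*b^4 - 6.6846*b^3 - 7.5943*b^2 + 2.4364*b + 1.794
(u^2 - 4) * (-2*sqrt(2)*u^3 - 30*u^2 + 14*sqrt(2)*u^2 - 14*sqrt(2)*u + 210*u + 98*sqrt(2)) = -2*sqrt(2)*u^5 - 30*u^4 + 14*sqrt(2)*u^4 - 6*sqrt(2)*u^3 + 210*u^3 + 42*sqrt(2)*u^2 + 120*u^2 - 840*u + 56*sqrt(2)*u - 392*sqrt(2)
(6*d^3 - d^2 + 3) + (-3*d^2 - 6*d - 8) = 6*d^3 - 4*d^2 - 6*d - 5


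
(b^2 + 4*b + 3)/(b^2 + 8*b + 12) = (b^2 + 4*b + 3)/(b^2 + 8*b + 12)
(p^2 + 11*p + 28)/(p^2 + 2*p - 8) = (p + 7)/(p - 2)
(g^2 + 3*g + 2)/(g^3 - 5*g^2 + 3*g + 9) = (g + 2)/(g^2 - 6*g + 9)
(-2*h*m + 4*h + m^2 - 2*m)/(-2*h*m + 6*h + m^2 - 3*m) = (m - 2)/(m - 3)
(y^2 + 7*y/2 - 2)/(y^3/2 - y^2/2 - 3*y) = (-2*y^2 - 7*y + 4)/(y*(-y^2 + y + 6))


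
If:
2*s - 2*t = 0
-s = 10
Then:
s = -10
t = -10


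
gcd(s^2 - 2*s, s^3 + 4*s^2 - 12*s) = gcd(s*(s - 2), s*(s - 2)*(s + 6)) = s^2 - 2*s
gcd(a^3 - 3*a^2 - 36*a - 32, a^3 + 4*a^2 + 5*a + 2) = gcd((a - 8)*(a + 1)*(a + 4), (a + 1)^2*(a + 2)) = a + 1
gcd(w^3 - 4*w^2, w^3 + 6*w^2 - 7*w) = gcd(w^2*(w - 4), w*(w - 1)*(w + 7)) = w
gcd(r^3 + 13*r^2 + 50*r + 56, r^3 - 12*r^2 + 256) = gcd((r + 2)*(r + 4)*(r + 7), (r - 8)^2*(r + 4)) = r + 4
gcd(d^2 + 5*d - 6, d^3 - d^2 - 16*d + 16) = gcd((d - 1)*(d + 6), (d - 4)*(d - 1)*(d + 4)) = d - 1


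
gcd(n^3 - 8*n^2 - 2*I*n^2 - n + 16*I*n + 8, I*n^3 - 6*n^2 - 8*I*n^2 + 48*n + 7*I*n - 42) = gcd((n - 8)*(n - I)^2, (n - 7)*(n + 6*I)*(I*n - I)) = 1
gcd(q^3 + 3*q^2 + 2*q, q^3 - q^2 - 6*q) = q^2 + 2*q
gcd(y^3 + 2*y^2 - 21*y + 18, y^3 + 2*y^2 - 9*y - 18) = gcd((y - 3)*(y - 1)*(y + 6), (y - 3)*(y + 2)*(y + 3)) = y - 3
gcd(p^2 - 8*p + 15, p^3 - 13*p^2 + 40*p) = p - 5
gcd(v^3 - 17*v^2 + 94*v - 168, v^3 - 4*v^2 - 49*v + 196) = v^2 - 11*v + 28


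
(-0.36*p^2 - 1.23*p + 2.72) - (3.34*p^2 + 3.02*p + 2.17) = -3.7*p^2 - 4.25*p + 0.55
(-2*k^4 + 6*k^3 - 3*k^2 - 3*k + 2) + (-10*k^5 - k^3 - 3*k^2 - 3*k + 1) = -10*k^5 - 2*k^4 + 5*k^3 - 6*k^2 - 6*k + 3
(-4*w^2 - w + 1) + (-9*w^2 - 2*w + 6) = -13*w^2 - 3*w + 7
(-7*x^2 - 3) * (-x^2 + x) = 7*x^4 - 7*x^3 + 3*x^2 - 3*x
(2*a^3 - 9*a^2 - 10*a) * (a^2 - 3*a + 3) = 2*a^5 - 15*a^4 + 23*a^3 + 3*a^2 - 30*a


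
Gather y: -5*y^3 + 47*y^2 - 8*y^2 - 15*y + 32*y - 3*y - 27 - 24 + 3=-5*y^3 + 39*y^2 + 14*y - 48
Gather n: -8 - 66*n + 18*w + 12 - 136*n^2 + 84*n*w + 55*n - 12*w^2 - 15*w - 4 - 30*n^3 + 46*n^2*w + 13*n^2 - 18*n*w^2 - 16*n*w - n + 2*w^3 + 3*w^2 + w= -30*n^3 + n^2*(46*w - 123) + n*(-18*w^2 + 68*w - 12) + 2*w^3 - 9*w^2 + 4*w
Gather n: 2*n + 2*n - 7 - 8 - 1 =4*n - 16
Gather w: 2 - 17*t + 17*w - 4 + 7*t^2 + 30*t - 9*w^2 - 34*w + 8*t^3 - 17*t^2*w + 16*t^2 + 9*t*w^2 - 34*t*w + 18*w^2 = 8*t^3 + 23*t^2 + 13*t + w^2*(9*t + 9) + w*(-17*t^2 - 34*t - 17) - 2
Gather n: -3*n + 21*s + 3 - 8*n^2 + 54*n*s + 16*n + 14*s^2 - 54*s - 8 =-8*n^2 + n*(54*s + 13) + 14*s^2 - 33*s - 5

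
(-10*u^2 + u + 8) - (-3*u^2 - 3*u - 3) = -7*u^2 + 4*u + 11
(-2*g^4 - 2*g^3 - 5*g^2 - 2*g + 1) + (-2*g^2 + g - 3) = -2*g^4 - 2*g^3 - 7*g^2 - g - 2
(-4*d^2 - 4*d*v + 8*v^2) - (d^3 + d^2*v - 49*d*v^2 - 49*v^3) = -d^3 - d^2*v - 4*d^2 + 49*d*v^2 - 4*d*v + 49*v^3 + 8*v^2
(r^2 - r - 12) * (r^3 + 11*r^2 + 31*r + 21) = r^5 + 10*r^4 + 8*r^3 - 142*r^2 - 393*r - 252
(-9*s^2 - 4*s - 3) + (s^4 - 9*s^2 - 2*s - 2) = s^4 - 18*s^2 - 6*s - 5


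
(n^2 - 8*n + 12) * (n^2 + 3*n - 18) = n^4 - 5*n^3 - 30*n^2 + 180*n - 216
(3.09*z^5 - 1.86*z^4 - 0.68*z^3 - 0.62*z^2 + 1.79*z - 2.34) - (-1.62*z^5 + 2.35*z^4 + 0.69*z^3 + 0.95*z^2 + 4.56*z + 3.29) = 4.71*z^5 - 4.21*z^4 - 1.37*z^3 - 1.57*z^2 - 2.77*z - 5.63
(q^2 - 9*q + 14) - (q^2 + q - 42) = 56 - 10*q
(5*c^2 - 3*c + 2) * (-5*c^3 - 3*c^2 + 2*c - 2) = -25*c^5 + 9*c^3 - 22*c^2 + 10*c - 4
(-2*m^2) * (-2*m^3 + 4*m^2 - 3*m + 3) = 4*m^5 - 8*m^4 + 6*m^3 - 6*m^2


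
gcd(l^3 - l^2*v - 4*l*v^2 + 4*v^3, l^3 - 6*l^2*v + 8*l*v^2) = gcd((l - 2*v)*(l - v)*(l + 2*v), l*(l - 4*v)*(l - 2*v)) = -l + 2*v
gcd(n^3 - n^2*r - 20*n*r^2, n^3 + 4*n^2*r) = n^2 + 4*n*r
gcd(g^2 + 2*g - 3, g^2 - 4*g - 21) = g + 3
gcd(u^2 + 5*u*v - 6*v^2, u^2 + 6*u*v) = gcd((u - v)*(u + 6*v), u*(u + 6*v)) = u + 6*v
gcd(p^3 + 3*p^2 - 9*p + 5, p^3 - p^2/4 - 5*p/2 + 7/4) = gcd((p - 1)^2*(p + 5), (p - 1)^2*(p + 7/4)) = p^2 - 2*p + 1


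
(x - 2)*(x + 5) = x^2 + 3*x - 10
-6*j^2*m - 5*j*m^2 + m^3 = m*(-6*j + m)*(j + m)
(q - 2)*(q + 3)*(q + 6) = q^3 + 7*q^2 - 36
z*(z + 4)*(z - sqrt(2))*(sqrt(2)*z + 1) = sqrt(2)*z^4 - z^3 + 4*sqrt(2)*z^3 - 4*z^2 - sqrt(2)*z^2 - 4*sqrt(2)*z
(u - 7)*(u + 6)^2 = u^3 + 5*u^2 - 48*u - 252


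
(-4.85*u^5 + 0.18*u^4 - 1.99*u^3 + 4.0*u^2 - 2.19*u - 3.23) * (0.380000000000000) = -1.843*u^5 + 0.0684*u^4 - 0.7562*u^3 + 1.52*u^2 - 0.8322*u - 1.2274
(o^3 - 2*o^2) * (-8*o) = -8*o^4 + 16*o^3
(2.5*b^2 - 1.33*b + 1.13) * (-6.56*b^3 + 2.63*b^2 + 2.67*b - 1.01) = -16.4*b^5 + 15.2998*b^4 - 4.2357*b^3 - 3.1042*b^2 + 4.3604*b - 1.1413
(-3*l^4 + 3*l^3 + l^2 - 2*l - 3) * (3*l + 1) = -9*l^5 + 6*l^4 + 6*l^3 - 5*l^2 - 11*l - 3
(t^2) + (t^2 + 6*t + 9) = 2*t^2 + 6*t + 9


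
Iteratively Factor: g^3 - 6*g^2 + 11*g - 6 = (g - 3)*(g^2 - 3*g + 2) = (g - 3)*(g - 2)*(g - 1)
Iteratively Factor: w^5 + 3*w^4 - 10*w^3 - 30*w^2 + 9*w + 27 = (w + 3)*(w^4 - 10*w^2 + 9) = (w - 1)*(w + 3)*(w^3 + w^2 - 9*w - 9) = (w - 1)*(w + 1)*(w + 3)*(w^2 - 9) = (w - 3)*(w - 1)*(w + 1)*(w + 3)*(w + 3)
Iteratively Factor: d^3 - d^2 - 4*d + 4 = (d - 2)*(d^2 + d - 2) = (d - 2)*(d - 1)*(d + 2)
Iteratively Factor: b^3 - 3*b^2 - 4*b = (b)*(b^2 - 3*b - 4) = b*(b + 1)*(b - 4)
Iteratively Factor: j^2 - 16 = (j + 4)*(j - 4)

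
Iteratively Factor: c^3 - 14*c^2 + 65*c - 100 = (c - 4)*(c^2 - 10*c + 25) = (c - 5)*(c - 4)*(c - 5)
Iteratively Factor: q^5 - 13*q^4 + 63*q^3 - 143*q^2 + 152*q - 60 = (q - 2)*(q^4 - 11*q^3 + 41*q^2 - 61*q + 30) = (q - 5)*(q - 2)*(q^3 - 6*q^2 + 11*q - 6) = (q - 5)*(q - 2)*(q - 1)*(q^2 - 5*q + 6) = (q - 5)*(q - 2)^2*(q - 1)*(q - 3)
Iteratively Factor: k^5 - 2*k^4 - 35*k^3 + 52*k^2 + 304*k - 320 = (k - 4)*(k^4 + 2*k^3 - 27*k^2 - 56*k + 80) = (k - 4)*(k + 4)*(k^3 - 2*k^2 - 19*k + 20) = (k - 4)*(k - 1)*(k + 4)*(k^2 - k - 20) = (k - 5)*(k - 4)*(k - 1)*(k + 4)*(k + 4)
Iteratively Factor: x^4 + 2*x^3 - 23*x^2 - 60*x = (x)*(x^3 + 2*x^2 - 23*x - 60) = x*(x + 4)*(x^2 - 2*x - 15) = x*(x - 5)*(x + 4)*(x + 3)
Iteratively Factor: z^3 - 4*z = (z)*(z^2 - 4) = z*(z + 2)*(z - 2)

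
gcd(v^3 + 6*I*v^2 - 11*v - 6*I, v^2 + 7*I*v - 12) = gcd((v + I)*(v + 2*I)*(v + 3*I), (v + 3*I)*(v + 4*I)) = v + 3*I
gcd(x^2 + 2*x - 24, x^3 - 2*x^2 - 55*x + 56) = 1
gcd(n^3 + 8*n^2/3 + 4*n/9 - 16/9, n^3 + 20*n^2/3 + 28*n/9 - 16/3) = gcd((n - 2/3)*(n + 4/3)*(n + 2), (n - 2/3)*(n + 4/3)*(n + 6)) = n^2 + 2*n/3 - 8/9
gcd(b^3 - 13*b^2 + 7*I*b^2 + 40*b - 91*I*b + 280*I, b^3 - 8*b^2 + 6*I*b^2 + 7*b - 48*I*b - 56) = b^2 + b*(-8 + 7*I) - 56*I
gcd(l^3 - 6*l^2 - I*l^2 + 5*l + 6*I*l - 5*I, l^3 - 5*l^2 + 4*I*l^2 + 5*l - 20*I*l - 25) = l^2 + l*(-5 - I) + 5*I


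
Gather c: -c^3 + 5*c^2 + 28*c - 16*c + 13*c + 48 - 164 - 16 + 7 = -c^3 + 5*c^2 + 25*c - 125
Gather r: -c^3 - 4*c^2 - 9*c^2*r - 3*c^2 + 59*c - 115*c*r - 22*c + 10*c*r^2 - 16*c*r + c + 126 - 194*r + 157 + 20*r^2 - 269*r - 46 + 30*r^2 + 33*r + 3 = -c^3 - 7*c^2 + 38*c + r^2*(10*c + 50) + r*(-9*c^2 - 131*c - 430) + 240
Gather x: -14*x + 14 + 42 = 56 - 14*x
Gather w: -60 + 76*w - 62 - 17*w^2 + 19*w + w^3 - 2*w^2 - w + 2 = w^3 - 19*w^2 + 94*w - 120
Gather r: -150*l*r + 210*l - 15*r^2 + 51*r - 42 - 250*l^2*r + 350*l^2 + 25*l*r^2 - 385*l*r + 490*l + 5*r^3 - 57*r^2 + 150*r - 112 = 350*l^2 + 700*l + 5*r^3 + r^2*(25*l - 72) + r*(-250*l^2 - 535*l + 201) - 154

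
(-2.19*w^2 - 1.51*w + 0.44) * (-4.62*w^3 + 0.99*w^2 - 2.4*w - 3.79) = 10.1178*w^5 + 4.8081*w^4 + 1.7283*w^3 + 12.3597*w^2 + 4.6669*w - 1.6676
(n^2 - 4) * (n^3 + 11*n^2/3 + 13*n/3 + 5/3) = n^5 + 11*n^4/3 + n^3/3 - 13*n^2 - 52*n/3 - 20/3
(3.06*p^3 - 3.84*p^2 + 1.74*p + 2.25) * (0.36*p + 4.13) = 1.1016*p^4 + 11.2554*p^3 - 15.2328*p^2 + 7.9962*p + 9.2925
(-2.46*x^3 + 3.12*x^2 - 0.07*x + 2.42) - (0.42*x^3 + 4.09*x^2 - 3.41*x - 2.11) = -2.88*x^3 - 0.97*x^2 + 3.34*x + 4.53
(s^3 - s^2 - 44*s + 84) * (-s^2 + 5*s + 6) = -s^5 + 6*s^4 + 45*s^3 - 310*s^2 + 156*s + 504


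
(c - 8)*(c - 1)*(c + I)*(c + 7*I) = c^4 - 9*c^3 + 8*I*c^3 + c^2 - 72*I*c^2 + 63*c + 64*I*c - 56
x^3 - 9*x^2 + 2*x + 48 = (x - 8)*(x - 3)*(x + 2)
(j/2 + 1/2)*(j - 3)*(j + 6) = j^3/2 + 2*j^2 - 15*j/2 - 9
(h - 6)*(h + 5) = h^2 - h - 30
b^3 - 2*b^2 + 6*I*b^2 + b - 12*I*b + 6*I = (b - 1)^2*(b + 6*I)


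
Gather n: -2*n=-2*n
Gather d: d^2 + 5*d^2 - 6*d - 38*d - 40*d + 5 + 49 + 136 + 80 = 6*d^2 - 84*d + 270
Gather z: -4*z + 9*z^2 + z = 9*z^2 - 3*z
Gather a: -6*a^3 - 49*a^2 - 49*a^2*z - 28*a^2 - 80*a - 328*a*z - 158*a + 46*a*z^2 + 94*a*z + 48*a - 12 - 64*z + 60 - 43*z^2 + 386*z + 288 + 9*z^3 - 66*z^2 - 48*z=-6*a^3 + a^2*(-49*z - 77) + a*(46*z^2 - 234*z - 190) + 9*z^3 - 109*z^2 + 274*z + 336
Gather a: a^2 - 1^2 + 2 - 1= a^2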